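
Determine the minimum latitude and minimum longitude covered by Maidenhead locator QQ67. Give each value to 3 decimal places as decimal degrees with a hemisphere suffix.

77.000° N, 152.000° E

Field Q=16, Q=16: +16·20° lon, +16·10° lat → SW at lon 140°, lat 70°.
Square 6, 7: +6·2° lon, +7·1° lat → SW at lon 152°, lat 77°.
latitude 77.000° N, longitude 152.000° E.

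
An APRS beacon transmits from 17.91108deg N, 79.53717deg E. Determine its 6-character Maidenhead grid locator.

Add 180° to longitude and 90° to latitude: 259.5372, 107.9111.
Field: lon ⌊259.5372/20⌋ = 12 → M; lat ⌊107.9111/10⌋ = 10 → K.
Square: lon ⌊19.5372/2⌋ = 9; lat ⌊7.9111/1⌋ = 7.
Subsquare: lon ⌊1.5372/0.0833333⌋ = 18 → s; lat ⌊0.9111/0.0416667⌋ = 21 → v.

MK97sv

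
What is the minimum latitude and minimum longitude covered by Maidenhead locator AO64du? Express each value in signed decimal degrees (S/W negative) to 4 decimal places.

54.8333, -167.7500

Field A=0, O=14: +0·20° lon, +14·10° lat → SW at lon -180°, lat 50°.
Square 6, 4: +6·2° lon, +4·1° lat → SW at lon -168°, lat 54°.
Subsquare d=3, u=20: +3·0.0833333° lon, +20·0.0416667° lat → SW at lon -167.75°, lat 54.8333°.
latitude 54.8333, longitude -167.7500.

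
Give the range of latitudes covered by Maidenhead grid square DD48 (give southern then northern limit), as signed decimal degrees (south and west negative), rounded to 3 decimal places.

Field D=3, D=3: +3·20° lon, +3·10° lat → SW at lon -120°, lat -60°.
Square 4, 8: +4·2° lon, +8·1° lat → SW at lon -112°, lat -52°.
Cell spans 2° lon × 1° lat.
south -52.000, north -51.000.

-52.000, -51.000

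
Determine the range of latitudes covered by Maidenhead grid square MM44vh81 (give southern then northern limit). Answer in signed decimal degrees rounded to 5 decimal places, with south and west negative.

34.29583, 34.30000

Field M=12, M=12: +12·20° lon, +12·10° lat → SW at lon 60°, lat 30°.
Square 4, 4: +4·2° lon, +4·1° lat → SW at lon 68°, lat 34°.
Subsquare v=21, h=7: +21·0.0833333° lon, +7·0.0416667° lat → SW at lon 69.75°, lat 34.2917°.
Extended square 8, 1: +8·0.00833333° lon, +1·0.00416667° lat → SW at lon 69.8167°, lat 34.2958°.
Cell spans 0.00833333° lon × 0.00416667° lat.
south 34.29583, north 34.30000.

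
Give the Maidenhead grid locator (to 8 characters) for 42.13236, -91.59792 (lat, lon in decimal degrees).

Offset from 180°W / 90°S: lon 88.40208°, lat 132.13236°.
Field: 88.40208/20 → 4 → E, 132.13236/10 → 13 → N; chars EN.
Square: 8.40208/2 → 4, 2.13236/1 → 2; chars 42.
Subsquare: 0.40208/0.0833333 → 4 → e, 0.13236/0.0416667 → 3 → d; chars ed.
Extended square: 0.06875/0.00833333 → 8, 0.00736/0.00416667 → 1; chars 81.

EN42ed81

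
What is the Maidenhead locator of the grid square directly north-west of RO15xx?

RO16wa

Longitude subsquare x = 23; −1 → 22 = w.
Latitude subsquare x = 23; +1 → 24, wraps to 0 = a, carry into square.
Latitude square 5; +1 → 6.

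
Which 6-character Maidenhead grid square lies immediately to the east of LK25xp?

LK35ap

Longitude subsquare x = 23; +1 → 24, wraps to 0 = a, carry into square.
Longitude square 2; +1 → 3.
The latitude characters are unchanged.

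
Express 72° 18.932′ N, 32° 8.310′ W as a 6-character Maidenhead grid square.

HQ32wh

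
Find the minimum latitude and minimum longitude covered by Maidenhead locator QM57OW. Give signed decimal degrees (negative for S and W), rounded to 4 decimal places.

Field Q=16, M=12: +16·20° lon, +12·10° lat → SW at lon 140°, lat 30°.
Square 5, 7: +5·2° lon, +7·1° lat → SW at lon 150°, lat 37°.
Subsquare o=14, w=22: +14·0.0833333° lon, +22·0.0416667° lat → SW at lon 151.167°, lat 37.9167°.
latitude 37.9167, longitude 151.1667.

37.9167, 151.1667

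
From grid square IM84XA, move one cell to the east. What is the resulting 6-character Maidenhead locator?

IM94aa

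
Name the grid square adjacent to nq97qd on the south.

Latitude subsquare d = 3; −1 → 2 = c.
The longitude characters are unchanged.

NQ97qc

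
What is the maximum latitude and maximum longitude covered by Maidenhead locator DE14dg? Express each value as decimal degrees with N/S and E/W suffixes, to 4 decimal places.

45.7083° S, 117.6667° W

Field D=3, E=4: +3·20° lon, +4·10° lat → SW at lon -120°, lat -50°.
Square 1, 4: +1·2° lon, +4·1° lat → SW at lon -118°, lat -46°.
Subsquare d=3, g=6: +3·0.0833333° lon, +6·0.0416667° lat → SW at lon -117.75°, lat -45.75°.
Cell spans 0.0833333° lon × 0.0416667° lat. NE corner is SW corner plus one full cell.
latitude 45.7083° S, longitude 117.6667° W.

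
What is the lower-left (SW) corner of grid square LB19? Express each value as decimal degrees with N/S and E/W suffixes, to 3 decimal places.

71.000° S, 42.000° E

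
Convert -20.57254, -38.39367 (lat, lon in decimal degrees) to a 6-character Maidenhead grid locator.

Offset from 180°W / 90°S: lon 141.6063°, lat 69.4275°.
Field (20°×10°, letters A–R): 141.6063/20 → 7 → H, 69.4275/10 → 6 → G; chars HG.
Square (2°×1°, digits 0–9): 1.6063/2 → 0, 9.4275/1 → 9; chars 09.
Subsquare (5′×2.5′, letters a–x): 1.6063/0.0833333 → 19 → t, 0.4275/0.0416667 → 10 → k; chars tk.

HG09tk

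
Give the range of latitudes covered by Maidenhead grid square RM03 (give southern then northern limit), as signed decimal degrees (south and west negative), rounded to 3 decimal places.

Field R=17, M=12: +17·20° lon, +12·10° lat → SW at lon 160°, lat 30°.
Square 0, 3: +0·2° lon, +3·1° lat → SW at lon 160°, lat 33°.
Cell spans 2° lon × 1° lat.
south 33.000, north 34.000.

33.000, 34.000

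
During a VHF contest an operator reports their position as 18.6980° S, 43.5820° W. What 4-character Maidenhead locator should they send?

GH81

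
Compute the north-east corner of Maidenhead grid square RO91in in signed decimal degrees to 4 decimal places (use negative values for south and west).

Field R=17, O=14: +17·20° lon, +14·10° lat → SW at lon 160°, lat 50°.
Square 9, 1: +9·2° lon, +1·1° lat → SW at lon 178°, lat 51°.
Subsquare i=8, n=13: +8·0.0833333° lon, +13·0.0416667° lat → SW at lon 178.667°, lat 51.5417°.
Cell spans 0.0833333° lon × 0.0416667° lat. NE corner is SW corner plus one full cell.
latitude 51.5833, longitude 178.7500.

51.5833, 178.7500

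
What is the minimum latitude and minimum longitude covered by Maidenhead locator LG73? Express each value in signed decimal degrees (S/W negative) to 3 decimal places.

-27.000, 54.000

Field L=11, G=6: +11·20° lon, +6·10° lat → SW at lon 40°, lat -30°.
Square 7, 3: +7·2° lon, +3·1° lat → SW at lon 54°, lat -27°.
latitude -27.000, longitude 54.000.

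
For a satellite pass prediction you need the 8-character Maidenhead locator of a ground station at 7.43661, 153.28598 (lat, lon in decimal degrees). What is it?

QJ67pk44

Offset from 180°W / 90°S: lon 333.28598°, lat 97.43661°.
Field: 333.28598/20 → 16 → Q, 97.43661/10 → 9 → J; chars QJ.
Square: 13.28598/2 → 6, 7.43661/1 → 7; chars 67.
Subsquare: 1.28598/0.0833333 → 15 → p, 0.43661/0.0416667 → 10 → k; chars pk.
Extended square: 0.03598/0.00833333 → 4, 0.01994/0.00416667 → 4; chars 44.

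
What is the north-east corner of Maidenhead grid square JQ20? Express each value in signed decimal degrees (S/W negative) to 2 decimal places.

Field J=9, Q=16: +9·20° lon, +16·10° lat → SW at lon 0°, lat 70°.
Square 2, 0: +2·2° lon, +0·1° lat → SW at lon 4°, lat 70°.
Cell spans 2° lon × 1° lat. NE corner is SW corner plus one full cell.
latitude 71.00, longitude 6.00.

71.00, 6.00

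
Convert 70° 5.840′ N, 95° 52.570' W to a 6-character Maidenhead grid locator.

Shift to the Maidenhead origin (180°W, 90°S): lon 84.1238, lat 160.0973.
Field (20°×10°, letters A–R): 84.1238/20 → 4 → E, 160.0973/10 → 16 → Q; chars EQ.
Square (2°×1°, digits 0–9): 4.1238/2 → 2, 0.0973/1 → 0; chars 20.
Subsquare (5′×2.5′, letters a–x): 0.1238/0.0833333 → 1 → b, 0.0973/0.0416667 → 2 → c; chars bc.

EQ20bc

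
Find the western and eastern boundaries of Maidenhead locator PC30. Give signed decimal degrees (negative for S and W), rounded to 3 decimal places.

126.000, 128.000

Field P=15, C=2: +15·20° lon, +2·10° lat → SW at lon 120°, lat -70°.
Square 3, 0: +3·2° lon, +0·1° lat → SW at lon 126°, lat -70°.
Cell spans 2° lon × 1° lat.
west 126.000, east 128.000.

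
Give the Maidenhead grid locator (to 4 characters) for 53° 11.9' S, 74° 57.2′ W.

FD26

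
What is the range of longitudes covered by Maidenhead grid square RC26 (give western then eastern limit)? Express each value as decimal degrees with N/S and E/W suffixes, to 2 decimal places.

Field R=17, C=2: +17·20° lon, +2·10° lat → SW at lon 160°, lat -70°.
Square 2, 6: +2·2° lon, +6·1° lat → SW at lon 164°, lat -64°.
Cell spans 2° lon × 1° lat.
west 164.00° E, east 166.00° E.

164.00° E, 166.00° E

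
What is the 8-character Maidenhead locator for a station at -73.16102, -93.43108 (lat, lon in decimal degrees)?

EB36gu81

Add 180° to longitude and 90° to latitude: 86.56892, 16.83898.
Field: 86.56892/20 → 4 → E, 16.83898/10 → 1 → B; chars EB.
Square: 6.56892/2 → 3, 6.83898/1 → 6; chars 36.
Subsquare: 0.56892/0.0833333 → 6 → g, 0.83898/0.0416667 → 20 → u; chars gu.
Extended square: 0.06892/0.00833333 → 8, 0.00565/0.00416667 → 1; chars 81.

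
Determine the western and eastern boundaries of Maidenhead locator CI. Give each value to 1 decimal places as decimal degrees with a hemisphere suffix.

140.0° W, 120.0° W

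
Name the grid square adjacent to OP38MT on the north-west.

OP38lu

Longitude subsquare m = 12; −1 → 11 = l.
Latitude subsquare t = 19; +1 → 20 = u.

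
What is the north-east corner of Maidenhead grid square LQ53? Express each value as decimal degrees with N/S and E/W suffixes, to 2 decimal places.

Field L=11, Q=16: +11·20° lon, +16·10° lat → SW at lon 40°, lat 70°.
Square 5, 3: +5·2° lon, +3·1° lat → SW at lon 50°, lat 73°.
Cell spans 2° lon × 1° lat. NE corner is SW corner plus one full cell.
latitude 74.00° N, longitude 52.00° E.

74.00° N, 52.00° E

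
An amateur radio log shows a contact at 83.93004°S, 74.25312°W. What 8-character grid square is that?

Offset from 180°W / 90°S: lon 105.74688°, lat 6.06996°.
Field: 105.74688/20 → 5 → F, 6.06996/10 → 0 → A; chars FA.
Square: 5.74688/2 → 2, 6.06996/1 → 6; chars 26.
Subsquare: 1.74688/0.0833333 → 20 → u, 0.06996/0.0416667 → 1 → b; chars ub.
Extended square: 0.08021/0.00833333 → 9, 0.02829/0.00416667 → 6; chars 96.

FA26ub96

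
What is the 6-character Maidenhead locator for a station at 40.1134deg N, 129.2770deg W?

CN50ic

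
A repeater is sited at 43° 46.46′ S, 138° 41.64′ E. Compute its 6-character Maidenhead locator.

Offset from 180°W / 90°S: lon 318.6940°, lat 46.2257°.
Field: 318.6940/20 → 15 → P, 46.2257/10 → 4 → E; chars PE.
Square: 18.6940/2 → 9, 6.2257/1 → 6; chars 96.
Subsquare: 0.6940/0.0833333 → 8 → i, 0.2257/0.0416667 → 5 → f; chars if.

PE96if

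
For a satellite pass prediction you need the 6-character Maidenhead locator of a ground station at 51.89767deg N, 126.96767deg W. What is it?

Add 180° to longitude and 90° to latitude: 53.0323, 141.8977.
Field: 53.0323/20 → 2 → C, 141.8977/10 → 14 → O; chars CO.
Square: 13.0323/2 → 6, 1.8977/1 → 1; chars 61.
Subsquare: 1.0323/0.0833333 → 12 → m, 0.8977/0.0416667 → 21 → v; chars mv.

CO61mv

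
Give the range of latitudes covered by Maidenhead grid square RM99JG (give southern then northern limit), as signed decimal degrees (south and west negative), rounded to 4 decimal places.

Field R=17, M=12: +17·20° lon, +12·10° lat → SW at lon 160°, lat 30°.
Square 9, 9: +9·2° lon, +9·1° lat → SW at lon 178°, lat 39°.
Subsquare j=9, g=6: +9·0.0833333° lon, +6·0.0416667° lat → SW at lon 178.75°, lat 39.25°.
Cell spans 0.0833333° lon × 0.0416667° lat.
south 39.2500, north 39.2917.

39.2500, 39.2917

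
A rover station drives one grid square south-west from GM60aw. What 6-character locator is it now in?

GM50xv

Longitude subsquare a = 0; −1 → -1, wraps to 23 = x, carry into square.
Longitude square 6; −1 → 5.
Latitude subsquare w = 22; −1 → 21 = v.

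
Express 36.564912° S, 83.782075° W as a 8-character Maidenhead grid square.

Add 180° to longitude and 90° to latitude: 96.21792, 53.43509.
Field (20°×10°, letters A–R): 96.21792/20 → 4 → E, 53.43509/10 → 5 → F; chars EF.
Square (2°×1°, digits 0–9): 16.21792/2 → 8, 3.43509/1 → 3; chars 83.
Subsquare (5′×2.5′, letters a–x): 0.21792/0.0833333 → 2 → c, 0.43509/0.0416667 → 10 → k; chars ck.
Extended square (30″×15″, digits 0–9): 0.05126/0.00833333 → 6, 0.01842/0.00416667 → 4; chars 64.

EF83ck64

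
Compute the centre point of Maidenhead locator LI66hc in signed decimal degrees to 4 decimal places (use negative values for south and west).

-3.8958, 52.6250

Field L=11, I=8: +11·20° lon, +8·10° lat → SW at lon 40°, lat -10°.
Square 6, 6: +6·2° lon, +6·1° lat → SW at lon 52°, lat -4°.
Subsquare h=7, c=2: +7·0.0833333° lon, +2·0.0416667° lat → SW at lon 52.5833°, lat -3.91667°.
Cell spans 0.0833333° lon × 0.0416667° lat. Centre is SW corner plus half of each.
latitude -3.8958, longitude 52.6250.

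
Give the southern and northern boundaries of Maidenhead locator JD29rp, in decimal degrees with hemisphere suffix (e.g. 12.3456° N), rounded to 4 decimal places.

50.3750° S, 50.3333° S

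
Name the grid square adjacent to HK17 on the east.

Longitude square 1; +1 → 2.
The latitude characters are unchanged.

HK27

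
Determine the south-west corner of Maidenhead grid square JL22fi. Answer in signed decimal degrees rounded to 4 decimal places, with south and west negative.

22.3333, 4.4167

Field J=9, L=11: +9·20° lon, +11·10° lat → SW at lon 0°, lat 20°.
Square 2, 2: +2·2° lon, +2·1° lat → SW at lon 4°, lat 22°.
Subsquare f=5, i=8: +5·0.0833333° lon, +8·0.0416667° lat → SW at lon 4.41667°, lat 22.3333°.
latitude 22.3333, longitude 4.4167.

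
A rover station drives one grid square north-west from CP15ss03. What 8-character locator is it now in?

Longitude extended square 0; −1 → -1, wraps to 9, carry into subsquare.
Longitude subsquare s = 18; −1 → 17 = r.
Latitude extended square 3; +1 → 4.

CP15rs94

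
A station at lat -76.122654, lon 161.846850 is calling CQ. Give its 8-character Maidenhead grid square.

Shift to the Maidenhead origin (180°W, 90°S): lon 341.84685, lat 13.87735.
Field: 341.84685/20 → 17 → R, 13.87735/10 → 1 → B; chars RB.
Square: 1.84685/2 → 0, 3.87735/1 → 3; chars 03.
Subsquare: 1.84685/0.0833333 → 22 → w, 0.87735/0.0416667 → 21 → v; chars wv.
Extended square: 0.01352/0.00833333 → 1, 0.00235/0.00416667 → 0; chars 10.

RB03wv10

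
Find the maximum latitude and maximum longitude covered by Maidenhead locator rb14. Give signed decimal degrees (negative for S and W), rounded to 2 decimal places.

-75.00, 164.00

Field R=17, B=1: +17·20° lon, +1·10° lat → SW at lon 160°, lat -80°.
Square 1, 4: +1·2° lon, +4·1° lat → SW at lon 162°, lat -76°.
Cell spans 2° lon × 1° lat. NE corner is SW corner plus one full cell.
latitude -75.00, longitude 164.00.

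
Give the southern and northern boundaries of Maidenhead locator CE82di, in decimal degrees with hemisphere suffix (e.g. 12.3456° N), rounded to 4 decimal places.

47.6667° S, 47.6250° S

Field C=2, E=4: +2·20° lon, +4·10° lat → SW at lon -140°, lat -50°.
Square 8, 2: +8·2° lon, +2·1° lat → SW at lon -124°, lat -48°.
Subsquare d=3, i=8: +3·0.0833333° lon, +8·0.0416667° lat → SW at lon -123.75°, lat -47.6667°.
Cell spans 0.0833333° lon × 0.0416667° lat.
south 47.6667° S, north 47.6250° S.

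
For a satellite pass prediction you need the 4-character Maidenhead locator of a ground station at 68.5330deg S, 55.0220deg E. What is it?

Shift to the Maidenhead origin (180°W, 90°S): lon 235.02, lat 21.47.
Field: 235.02/20 → 11 → L, 21.47/10 → 2 → C; chars LC.
Square: 15.02/2 → 7, 1.47/1 → 1; chars 71.

LC71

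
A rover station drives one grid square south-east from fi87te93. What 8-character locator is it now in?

Longitude extended square 9; +1 → 10, wraps to 0, carry into subsquare.
Longitude subsquare t = 19; +1 → 20 = u.
Latitude extended square 3; −1 → 2.

FI87ue02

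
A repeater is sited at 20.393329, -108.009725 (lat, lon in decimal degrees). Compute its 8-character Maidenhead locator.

DL50xj84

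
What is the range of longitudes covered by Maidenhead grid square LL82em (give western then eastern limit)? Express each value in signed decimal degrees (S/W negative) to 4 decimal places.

Field L=11, L=11: +11·20° lon, +11·10° lat → SW at lon 40°, lat 20°.
Square 8, 2: +8·2° lon, +2·1° lat → SW at lon 56°, lat 22°.
Subsquare e=4, m=12: +4·0.0833333° lon, +12·0.0416667° lat → SW at lon 56.3333°, lat 22.5°.
Cell spans 0.0833333° lon × 0.0416667° lat.
west 56.3333, east 56.4167.

56.3333, 56.4167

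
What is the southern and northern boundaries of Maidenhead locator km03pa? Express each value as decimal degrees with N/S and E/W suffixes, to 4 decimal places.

33.0000° N, 33.0417° N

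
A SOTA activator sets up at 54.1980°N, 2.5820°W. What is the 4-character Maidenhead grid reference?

IO84

Offset from 180°W / 90°S: lon 177.42°, lat 144.20°.
Field: lon ⌊177.42/20⌋ = 8 → I; lat ⌊144.20/10⌋ = 14 → O.
Square: lon ⌊17.42/2⌋ = 8; lat ⌊4.20/1⌋ = 4.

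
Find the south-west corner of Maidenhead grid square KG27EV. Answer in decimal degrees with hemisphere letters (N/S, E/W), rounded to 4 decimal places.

Field K=10, G=6: +10·20° lon, +6·10° lat → SW at lon 20°, lat -30°.
Square 2, 7: +2·2° lon, +7·1° lat → SW at lon 24°, lat -23°.
Subsquare e=4, v=21: +4·0.0833333° lon, +21·0.0416667° lat → SW at lon 24.3333°, lat -22.125°.
latitude 22.1250° S, longitude 24.3333° E.

22.1250° S, 24.3333° E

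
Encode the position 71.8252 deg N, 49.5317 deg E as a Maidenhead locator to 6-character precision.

LQ41st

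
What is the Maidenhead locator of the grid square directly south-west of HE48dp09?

HE48cp98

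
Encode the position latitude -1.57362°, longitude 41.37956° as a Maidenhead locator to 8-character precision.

LI08qk52

Offset from 180°W / 90°S: lon 221.37956°, lat 88.42638°.
Field: lon ⌊221.37956/20⌋ = 11 → L; lat ⌊88.42638/10⌋ = 8 → I.
Square: lon ⌊1.37956/2⌋ = 0; lat ⌊8.42638/1⌋ = 8.
Subsquare: lon ⌊1.37956/0.0833333⌋ = 16 → q; lat ⌊0.42638/0.0416667⌋ = 10 → k.
Extended square: lon ⌊0.04623/0.00833333⌋ = 5; lat ⌊0.00971/0.00416667⌋ = 2.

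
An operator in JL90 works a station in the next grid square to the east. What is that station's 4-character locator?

KL00

Longitude square 9; +1 → 10, wraps to 0, carry into field.
Longitude field J = 9; +1 → 10 = K.
The latitude characters are unchanged.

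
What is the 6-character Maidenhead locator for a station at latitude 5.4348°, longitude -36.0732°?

HJ15xk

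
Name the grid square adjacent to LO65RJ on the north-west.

Longitude subsquare r = 17; −1 → 16 = q.
Latitude subsquare j = 9; +1 → 10 = k.

LO65qk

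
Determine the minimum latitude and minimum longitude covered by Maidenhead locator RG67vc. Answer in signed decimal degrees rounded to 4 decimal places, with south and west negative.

Field R=17, G=6: +17·20° lon, +6·10° lat → SW at lon 160°, lat -30°.
Square 6, 7: +6·2° lon, +7·1° lat → SW at lon 172°, lat -23°.
Subsquare v=21, c=2: +21·0.0833333° lon, +2·0.0416667° lat → SW at lon 173.75°, lat -22.9167°.
latitude -22.9167, longitude 173.7500.

-22.9167, 173.7500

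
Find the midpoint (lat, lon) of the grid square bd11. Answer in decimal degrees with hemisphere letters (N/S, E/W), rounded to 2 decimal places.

58.50° S, 157.00° W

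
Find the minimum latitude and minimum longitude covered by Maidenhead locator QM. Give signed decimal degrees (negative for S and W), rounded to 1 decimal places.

Field Q=16, M=12: +16·20° lon, +12·10° lat → SW at lon 140°, lat 30°.
latitude 30.0, longitude 140.0.

30.0, 140.0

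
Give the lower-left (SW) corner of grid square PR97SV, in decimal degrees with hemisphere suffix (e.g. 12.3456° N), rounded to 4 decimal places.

87.8750° N, 139.5000° E

Field P=15, R=17: +15·20° lon, +17·10° lat → SW at lon 120°, lat 80°.
Square 9, 7: +9·2° lon, +7·1° lat → SW at lon 138°, lat 87°.
Subsquare s=18, v=21: +18·0.0833333° lon, +21·0.0416667° lat → SW at lon 139.5°, lat 87.875°.
latitude 87.8750° N, longitude 139.5000° E.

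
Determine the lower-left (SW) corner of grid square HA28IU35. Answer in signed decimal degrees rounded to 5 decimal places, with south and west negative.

Field H=7, A=0: +7·20° lon, +0·10° lat → SW at lon -40°, lat -90°.
Square 2, 8: +2·2° lon, +8·1° lat → SW at lon -36°, lat -82°.
Subsquare i=8, u=20: +8·0.0833333° lon, +20·0.0416667° lat → SW at lon -35.3333°, lat -81.1667°.
Extended square 3, 5: +3·0.00833333° lon, +5·0.00416667° lat → SW at lon -35.3083°, lat -81.1458°.
latitude -81.14583, longitude -35.30833.

-81.14583, -35.30833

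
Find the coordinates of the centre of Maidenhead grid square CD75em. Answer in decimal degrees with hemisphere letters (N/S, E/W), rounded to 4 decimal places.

54.4792° S, 125.6250° W

Field C=2, D=3: +2·20° lon, +3·10° lat → SW at lon -140°, lat -60°.
Square 7, 5: +7·2° lon, +5·1° lat → SW at lon -126°, lat -55°.
Subsquare e=4, m=12: +4·0.0833333° lon, +12·0.0416667° lat → SW at lon -125.667°, lat -54.5°.
Cell spans 0.0833333° lon × 0.0416667° lat. Centre is SW corner plus half of each.
latitude 54.4792° S, longitude 125.6250° W.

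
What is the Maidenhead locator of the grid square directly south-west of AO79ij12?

Longitude extended square 1; −1 → 0.
Latitude extended square 2; −1 → 1.

AO79ij01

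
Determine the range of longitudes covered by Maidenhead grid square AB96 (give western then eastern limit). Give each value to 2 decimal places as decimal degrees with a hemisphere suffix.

162.00° W, 160.00° W

Field A=0, B=1: +0·20° lon, +1·10° lat → SW at lon -180°, lat -80°.
Square 9, 6: +9·2° lon, +6·1° lat → SW at lon -162°, lat -74°.
Cell spans 2° lon × 1° lat.
west 162.00° W, east 160.00° W.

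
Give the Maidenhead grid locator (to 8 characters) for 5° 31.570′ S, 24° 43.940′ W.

HI74pl23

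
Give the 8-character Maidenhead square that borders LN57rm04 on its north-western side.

LN57qm95

Longitude extended square 0; −1 → -1, wraps to 9, carry into subsquare.
Longitude subsquare r = 17; −1 → 16 = q.
Latitude extended square 4; +1 → 5.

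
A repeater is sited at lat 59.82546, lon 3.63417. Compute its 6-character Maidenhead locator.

JO19tt

Shift to the Maidenhead origin (180°W, 90°S): lon 183.6342, lat 149.8255.
Field: 183.6342/20 → 9 → J, 149.8255/10 → 14 → O; chars JO.
Square: 3.6342/2 → 1, 9.8255/1 → 9; chars 19.
Subsquare: 1.6342/0.0833333 → 19 → t, 0.8255/0.0416667 → 19 → t; chars tt.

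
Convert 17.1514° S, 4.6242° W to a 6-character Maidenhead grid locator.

IH72qu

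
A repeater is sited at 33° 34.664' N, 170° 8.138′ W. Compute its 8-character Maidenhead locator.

Shift to the Maidenhead origin (180°W, 90°S): lon 9.86437, lat 123.57773.
Field: lon ⌊9.86437/20⌋ = 0 → A; lat ⌊123.57773/10⌋ = 12 → M.
Square: lon ⌊9.86437/2⌋ = 4; lat ⌊3.57773/1⌋ = 3.
Subsquare: lon ⌊1.86437/0.0833333⌋ = 22 → w; lat ⌊0.57773/0.0416667⌋ = 13 → n.
Extended square: lon ⌊0.03103/0.00833333⌋ = 3; lat ⌊0.03607/0.00416667⌋ = 8.

AM43wn38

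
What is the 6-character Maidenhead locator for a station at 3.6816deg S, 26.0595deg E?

KI36ah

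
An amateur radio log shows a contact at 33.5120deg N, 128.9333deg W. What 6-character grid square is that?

Offset from 180°W / 90°S: lon 51.0667°, lat 123.5120°.
Field (20°×10°, letters A–R): lon ⌊51.0667/20⌋ = 2 → C; lat ⌊123.5120/10⌋ = 12 → M.
Square (2°×1°, digits 0–9): lon ⌊11.0667/2⌋ = 5; lat ⌊3.5120/1⌋ = 3.
Subsquare (5′×2.5′, letters a–x): lon ⌊1.0667/0.0833333⌋ = 12 → m; lat ⌊0.5120/0.0416667⌋ = 12 → m.

CM53mm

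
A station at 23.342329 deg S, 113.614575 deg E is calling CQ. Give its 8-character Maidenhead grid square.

Shift to the Maidenhead origin (180°W, 90°S): lon 293.61458, lat 66.65767.
Field (20°×10°, letters A–R): lon ⌊293.61458/20⌋ = 14 → O; lat ⌊66.65767/10⌋ = 6 → G.
Square (2°×1°, digits 0–9): lon ⌊13.61458/2⌋ = 6; lat ⌊6.65767/1⌋ = 6.
Subsquare (5′×2.5′, letters a–x): lon ⌊1.61458/0.0833333⌋ = 19 → t; lat ⌊0.65767/0.0416667⌋ = 15 → p.
Extended square (30″×15″, digits 0–9): lon ⌊0.03124/0.00833333⌋ = 3; lat ⌊0.03267/0.00416667⌋ = 7.

OG66tp37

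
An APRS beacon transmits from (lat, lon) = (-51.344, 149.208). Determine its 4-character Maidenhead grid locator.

QD48

Add 180° to longitude and 90° to latitude: 329.21, 38.66.
Field: 329.21/20 → 16 → Q, 38.66/10 → 3 → D; chars QD.
Square: 9.21/2 → 4, 8.66/1 → 8; chars 48.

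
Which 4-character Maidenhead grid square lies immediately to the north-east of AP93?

Longitude square 9; +1 → 10, wraps to 0, carry into field.
Longitude field A = 0; +1 → 1 = B.
Latitude square 3; +1 → 4.

BP04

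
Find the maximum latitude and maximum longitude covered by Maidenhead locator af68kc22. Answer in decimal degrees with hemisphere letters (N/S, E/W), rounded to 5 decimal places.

31.90417° S, 167.14167° W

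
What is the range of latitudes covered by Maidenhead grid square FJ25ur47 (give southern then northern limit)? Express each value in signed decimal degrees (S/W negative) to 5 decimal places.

5.73750, 5.74167

Field F=5, J=9: +5·20° lon, +9·10° lat → SW at lon -80°, lat 0°.
Square 2, 5: +2·2° lon, +5·1° lat → SW at lon -76°, lat 5°.
Subsquare u=20, r=17: +20·0.0833333° lon, +17·0.0416667° lat → SW at lon -74.3333°, lat 5.70833°.
Extended square 4, 7: +4·0.00833333° lon, +7·0.00416667° lat → SW at lon -74.3°, lat 5.7375°.
Cell spans 0.00833333° lon × 0.00416667° lat.
south 5.73750, north 5.74167.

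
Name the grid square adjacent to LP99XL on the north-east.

Longitude subsquare x = 23; +1 → 24, wraps to 0 = a, carry into square.
Longitude square 9; +1 → 10, wraps to 0, carry into field.
Longitude field L = 11; +1 → 12 = M.
Latitude subsquare l = 11; +1 → 12 = m.

MP09am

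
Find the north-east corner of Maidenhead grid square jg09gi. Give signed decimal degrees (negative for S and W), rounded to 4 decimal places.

Field J=9, G=6: +9·20° lon, +6·10° lat → SW at lon 0°, lat -30°.
Square 0, 9: +0·2° lon, +9·1° lat → SW at lon 0°, lat -21°.
Subsquare g=6, i=8: +6·0.0833333° lon, +8·0.0416667° lat → SW at lon 0.5°, lat -20.6667°.
Cell spans 0.0833333° lon × 0.0416667° lat. NE corner is SW corner plus one full cell.
latitude -20.6250, longitude 0.5833.

-20.6250, 0.5833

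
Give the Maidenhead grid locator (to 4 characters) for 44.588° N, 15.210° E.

Add 180° to longitude and 90° to latitude: 195.21, 134.59.
Field (20°×10°, letters A–R): lon ⌊195.21/20⌋ = 9 → J; lat ⌊134.59/10⌋ = 13 → N.
Square (2°×1°, digits 0–9): lon ⌊15.21/2⌋ = 7; lat ⌊4.59/1⌋ = 4.

JN74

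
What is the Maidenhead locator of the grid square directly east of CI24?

Longitude square 2; +1 → 3.
The latitude characters are unchanged.

CI34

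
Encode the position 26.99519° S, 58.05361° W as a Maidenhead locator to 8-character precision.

GG03xa31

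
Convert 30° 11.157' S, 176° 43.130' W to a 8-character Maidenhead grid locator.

AF19pt35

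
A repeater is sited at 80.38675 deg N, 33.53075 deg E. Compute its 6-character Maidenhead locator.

KR60sj

Add 180° to longitude and 90° to latitude: 213.5308, 170.3868.
Field (20°×10°, letters A–R): 213.5308/20 → 10 → K, 170.3868/10 → 17 → R; chars KR.
Square (2°×1°, digits 0–9): 13.5308/2 → 6, 0.3868/1 → 0; chars 60.
Subsquare (5′×2.5′, letters a–x): 1.5308/0.0833333 → 18 → s, 0.3868/0.0416667 → 9 → j; chars sj.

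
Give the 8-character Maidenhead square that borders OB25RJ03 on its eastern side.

Longitude extended square 0; +1 → 1.
The latitude characters are unchanged.

OB25rj13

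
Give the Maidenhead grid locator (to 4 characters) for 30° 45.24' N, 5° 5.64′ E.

Offset from 180°W / 90°S: lon 185.09°, lat 120.75°.
Field (20°×10°, letters A–R): 185.09/20 → 9 → J, 120.75/10 → 12 → M; chars JM.
Square (2°×1°, digits 0–9): 5.09/2 → 2, 0.75/1 → 0; chars 20.

JM20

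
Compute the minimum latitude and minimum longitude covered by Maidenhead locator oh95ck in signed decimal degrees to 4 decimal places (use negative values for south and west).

-14.5833, 118.1667

Field O=14, H=7: +14·20° lon, +7·10° lat → SW at lon 100°, lat -20°.
Square 9, 5: +9·2° lon, +5·1° lat → SW at lon 118°, lat -15°.
Subsquare c=2, k=10: +2·0.0833333° lon, +10·0.0416667° lat → SW at lon 118.167°, lat -14.5833°.
latitude -14.5833, longitude 118.1667.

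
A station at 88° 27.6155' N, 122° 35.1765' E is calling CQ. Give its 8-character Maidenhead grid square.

PR18hl00

Add 180° to longitude and 90° to latitude: 302.58628, 178.46026.
Field: 302.58628/20 → 15 → P, 178.46026/10 → 17 → R; chars PR.
Square: 2.58628/2 → 1, 8.46026/1 → 8; chars 18.
Subsquare: 0.58628/0.0833333 → 7 → h, 0.46026/0.0416667 → 11 → l; chars hl.
Extended square: 0.00294/0.00833333 → 0, 0.00193/0.00416667 → 0; chars 00.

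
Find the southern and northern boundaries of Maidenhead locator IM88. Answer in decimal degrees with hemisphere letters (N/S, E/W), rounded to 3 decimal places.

Field I=8, M=12: +8·20° lon, +12·10° lat → SW at lon -20°, lat 30°.
Square 8, 8: +8·2° lon, +8·1° lat → SW at lon -4°, lat 38°.
Cell spans 2° lon × 1° lat.
south 38.000° N, north 39.000° N.

38.000° N, 39.000° N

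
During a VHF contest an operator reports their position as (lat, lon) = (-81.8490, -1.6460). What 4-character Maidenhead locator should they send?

Shift to the Maidenhead origin (180°W, 90°S): lon 178.35, lat 8.15.
Field: 178.35/20 → 8 → I, 8.15/10 → 0 → A; chars IA.
Square: 18.35/2 → 9, 8.15/1 → 8; chars 98.

IA98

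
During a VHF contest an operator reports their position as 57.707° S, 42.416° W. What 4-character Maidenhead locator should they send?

Shift to the Maidenhead origin (180°W, 90°S): lon 137.58, lat 32.29.
Field: 137.58/20 → 6 → G, 32.29/10 → 3 → D; chars GD.
Square: 17.58/2 → 8, 2.29/1 → 2; chars 82.

GD82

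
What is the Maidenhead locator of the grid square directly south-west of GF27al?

GF17xk

Longitude subsquare a = 0; −1 → -1, wraps to 23 = x, carry into square.
Longitude square 2; −1 → 1.
Latitude subsquare l = 11; −1 → 10 = k.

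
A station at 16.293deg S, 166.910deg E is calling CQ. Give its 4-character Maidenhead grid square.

Add 180° to longitude and 90° to latitude: 346.91, 73.71.
Field (20°×10°, letters A–R): 346.91/20 → 17 → R, 73.71/10 → 7 → H; chars RH.
Square (2°×1°, digits 0–9): 6.91/2 → 3, 3.71/1 → 3; chars 33.

RH33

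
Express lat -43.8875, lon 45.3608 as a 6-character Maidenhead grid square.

Add 180° to longitude and 90° to latitude: 225.3608, 46.1125.
Field: 225.3608/20 → 11 → L, 46.1125/10 → 4 → E; chars LE.
Square: 5.3608/2 → 2, 6.1125/1 → 6; chars 26.
Subsquare: 1.3608/0.0833333 → 16 → q, 0.1125/0.0416667 → 2 → c; chars qc.

LE26qc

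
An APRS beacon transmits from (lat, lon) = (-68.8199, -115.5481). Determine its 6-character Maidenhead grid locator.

Offset from 180°W / 90°S: lon 64.4519°, lat 21.1801°.
Field: 64.4519/20 → 3 → D, 21.1801/10 → 2 → C; chars DC.
Square: 4.4519/2 → 2, 1.1801/1 → 1; chars 21.
Subsquare: 0.4519/0.0833333 → 5 → f, 0.1801/0.0416667 → 4 → e; chars fe.

DC21fe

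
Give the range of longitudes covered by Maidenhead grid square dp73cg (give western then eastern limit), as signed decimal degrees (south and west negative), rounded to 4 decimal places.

-105.8333, -105.7500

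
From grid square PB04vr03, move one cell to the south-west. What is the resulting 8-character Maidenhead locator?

Longitude extended square 0; −1 → -1, wraps to 9, carry into subsquare.
Longitude subsquare v = 21; −1 → 20 = u.
Latitude extended square 3; −1 → 2.

PB04ur92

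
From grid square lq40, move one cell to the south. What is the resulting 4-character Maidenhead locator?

Latitude square 0; −1 → -1, wraps to 9, carry into field.
Latitude field Q = 16; −1 → 15 = P.
The longitude characters are unchanged.

LP49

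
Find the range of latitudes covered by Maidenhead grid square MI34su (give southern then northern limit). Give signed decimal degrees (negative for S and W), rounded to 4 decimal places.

-5.1667, -5.1250

Field M=12, I=8: +12·20° lon, +8·10° lat → SW at lon 60°, lat -10°.
Square 3, 4: +3·2° lon, +4·1° lat → SW at lon 66°, lat -6°.
Subsquare s=18, u=20: +18·0.0833333° lon, +20·0.0416667° lat → SW at lon 67.5°, lat -5.16667°.
Cell spans 0.0833333° lon × 0.0416667° lat.
south -5.1667, north -5.1250.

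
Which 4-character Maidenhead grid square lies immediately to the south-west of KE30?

KD29

Longitude square 3; −1 → 2.
Latitude square 0; −1 → -1, wraps to 9, carry into field.
Latitude field E = 4; −1 → 3 = D.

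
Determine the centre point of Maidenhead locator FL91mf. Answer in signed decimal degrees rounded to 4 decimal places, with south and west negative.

21.2292, -60.9583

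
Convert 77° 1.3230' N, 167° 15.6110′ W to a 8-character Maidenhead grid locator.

AQ67ia85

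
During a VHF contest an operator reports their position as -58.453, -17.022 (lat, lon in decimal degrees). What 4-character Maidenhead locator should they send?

Shift to the Maidenhead origin (180°W, 90°S): lon 162.98, lat 31.55.
Field: 162.98/20 → 8 → I, 31.55/10 → 3 → D; chars ID.
Square: 2.98/2 → 1, 1.55/1 → 1; chars 11.

ID11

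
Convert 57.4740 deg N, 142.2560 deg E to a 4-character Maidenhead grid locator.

Shift to the Maidenhead origin (180°W, 90°S): lon 322.26, lat 147.47.
Field (20°×10°, letters A–R): 322.26/20 → 16 → Q, 147.47/10 → 14 → O; chars QO.
Square (2°×1°, digits 0–9): 2.26/2 → 1, 7.47/1 → 7; chars 17.

QO17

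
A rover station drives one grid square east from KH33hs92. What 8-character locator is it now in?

Longitude extended square 9; +1 → 10, wraps to 0, carry into subsquare.
Longitude subsquare h = 7; +1 → 8 = i.
The latitude characters are unchanged.

KH33is02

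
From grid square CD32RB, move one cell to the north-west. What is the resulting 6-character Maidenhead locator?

CD32qc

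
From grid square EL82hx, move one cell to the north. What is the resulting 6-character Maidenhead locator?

Latitude subsquare x = 23; +1 → 24, wraps to 0 = a, carry into square.
Latitude square 2; +1 → 3.
The longitude characters are unchanged.

EL83ha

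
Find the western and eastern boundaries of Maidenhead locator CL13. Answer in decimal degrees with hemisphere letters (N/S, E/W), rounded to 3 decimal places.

138.000° W, 136.000° W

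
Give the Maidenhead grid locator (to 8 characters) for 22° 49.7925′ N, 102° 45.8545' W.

DL82ot89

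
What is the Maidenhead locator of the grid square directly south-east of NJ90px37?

Longitude extended square 3; +1 → 4.
Latitude extended square 7; −1 → 6.

NJ90px46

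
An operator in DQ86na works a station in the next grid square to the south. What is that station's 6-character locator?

Latitude subsquare a = 0; −1 → -1, wraps to 23 = x, carry into square.
Latitude square 6; −1 → 5.
The longitude characters are unchanged.

DQ85nx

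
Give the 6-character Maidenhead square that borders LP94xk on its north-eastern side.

MP04al

Longitude subsquare x = 23; +1 → 24, wraps to 0 = a, carry into square.
Longitude square 9; +1 → 10, wraps to 0, carry into field.
Longitude field L = 11; +1 → 12 = M.
Latitude subsquare k = 10; +1 → 11 = l.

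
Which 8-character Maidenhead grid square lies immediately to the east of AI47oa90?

Longitude extended square 9; +1 → 10, wraps to 0, carry into subsquare.
Longitude subsquare o = 14; +1 → 15 = p.
The latitude characters are unchanged.

AI47pa00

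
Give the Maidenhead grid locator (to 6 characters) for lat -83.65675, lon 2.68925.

Shift to the Maidenhead origin (180°W, 90°S): lon 182.6892, lat 6.3432.
Field: 182.6892/20 → 9 → J, 6.3432/10 → 0 → A; chars JA.
Square: 2.6892/2 → 1, 6.3432/1 → 6; chars 16.
Subsquare: 0.6892/0.0833333 → 8 → i, 0.3432/0.0416667 → 8 → i; chars ii.

JA16ii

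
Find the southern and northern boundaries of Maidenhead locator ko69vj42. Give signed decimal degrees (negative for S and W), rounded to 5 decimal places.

59.38333, 59.38750

Field K=10, O=14: +10·20° lon, +14·10° lat → SW at lon 20°, lat 50°.
Square 6, 9: +6·2° lon, +9·1° lat → SW at lon 32°, lat 59°.
Subsquare v=21, j=9: +21·0.0833333° lon, +9·0.0416667° lat → SW at lon 33.75°, lat 59.375°.
Extended square 4, 2: +4·0.00833333° lon, +2·0.00416667° lat → SW at lon 33.7833°, lat 59.3833°.
Cell spans 0.00833333° lon × 0.00416667° lat.
south 59.38333, north 59.38750.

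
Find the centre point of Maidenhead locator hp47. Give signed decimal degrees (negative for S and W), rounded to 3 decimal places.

Field H=7, P=15: +7·20° lon, +15·10° lat → SW at lon -40°, lat 60°.
Square 4, 7: +4·2° lon, +7·1° lat → SW at lon -32°, lat 67°.
Cell spans 2° lon × 1° lat. Centre is SW corner plus half of each.
latitude 67.500, longitude -31.000.

67.500, -31.000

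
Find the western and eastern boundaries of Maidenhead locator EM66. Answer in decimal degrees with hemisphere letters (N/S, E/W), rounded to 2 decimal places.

88.00° W, 86.00° W

Field E=4, M=12: +4·20° lon, +12·10° lat → SW at lon -100°, lat 30°.
Square 6, 6: +6·2° lon, +6·1° lat → SW at lon -88°, lat 36°.
Cell spans 2° lon × 1° lat.
west 88.00° W, east 86.00° W.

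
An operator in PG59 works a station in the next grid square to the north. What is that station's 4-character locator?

Latitude square 9; +1 → 10, wraps to 0, carry into field.
Latitude field G = 6; +1 → 7 = H.
The longitude characters are unchanged.

PH50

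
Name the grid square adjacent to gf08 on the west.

Longitude square 0; −1 → -1, wraps to 9, carry into field.
Longitude field G = 6; −1 → 5 = F.
The latitude characters are unchanged.

FF98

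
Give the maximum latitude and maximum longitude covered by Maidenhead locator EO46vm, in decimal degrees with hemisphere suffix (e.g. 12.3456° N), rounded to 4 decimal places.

Field E=4, O=14: +4·20° lon, +14·10° lat → SW at lon -100°, lat 50°.
Square 4, 6: +4·2° lon, +6·1° lat → SW at lon -92°, lat 56°.
Subsquare v=21, m=12: +21·0.0833333° lon, +12·0.0416667° lat → SW at lon -90.25°, lat 56.5°.
Cell spans 0.0833333° lon × 0.0416667° lat. NE corner is SW corner plus one full cell.
latitude 56.5417° N, longitude 90.1667° W.

56.5417° N, 90.1667° W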